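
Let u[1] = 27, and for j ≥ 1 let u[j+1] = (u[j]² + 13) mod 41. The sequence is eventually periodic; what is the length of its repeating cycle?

3

We have u[1] = 27, u[2] = 4, u[3] = 29, u[4] = 34, u[5] = 21, u[6] = 3, u[7] = 22, u[8] = 5, u[9] = 38, u[10] = 22.
Since u[10] = u[7] = 22, the sequence is eventually periodic: after a pre-period of length 6 it cycles with period 3.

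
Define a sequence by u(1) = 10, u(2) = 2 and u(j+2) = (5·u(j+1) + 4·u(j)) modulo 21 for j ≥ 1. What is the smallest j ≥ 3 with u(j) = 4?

25

Computing terms: u(1) = 10,  u(2) = 2,  u(3) = 8,  u(4) = 6,  u(5) = 20,  u(6) = 19,  u(7) = 7,  u(8) = 6,  u(9) = 16,  u(10) = 20,  u(11) = 17,  u(12) = 18,  u(13) = 11,  u(14) = 1,  u(15) = 7,  u(16) = 18,  u(17) = 13,  u(18) = 11,  u(19) = 2,  u(20) = 12,  u(21) = 5,  u(22) = 10,  u(23) = 7,  u(24) = 12,  u(25) = 4,  u(26) = 5,  u(27) = 20,  u(28) = 15,  u(29) = 8,  u(30) = 16,  u(31) = 7,  u(32) = 15,  u(33) = 19,  u(34) = 8,  u(35) = 11,  u(36) = 3,  u(37) = 17,  u(38) = 13,  u(39) = 7,  u(40) = 3,  u(41) = 1,  u(42) = 17,  u(43) = 5,  u(44) = 9,  u(45) = 2,  u(46) = 4,  u(47) = 7,  u(48) = 9,  u(49) = 10,  u(50) = 2.
Since (u(49), u(50)) = (u(1), u(2)) = (10, 2) (two consecutive terms determine the rest), the sequence is periodic with period 48.
The value 4 first appears (with j ≥ 3) at u(25).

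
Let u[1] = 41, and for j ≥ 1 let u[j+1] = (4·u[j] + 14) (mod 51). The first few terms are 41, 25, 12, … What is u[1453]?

41

Computing terms: u[1] = 41, u[2] = 25, u[3] = 12, u[4] = 11, u[5] = 7, u[6] = 42, u[7] = 29, u[8] = 28, u[9] = 24, u[10] = 8, u[11] = 46, u[12] = 45, u[13] = 41.
Since u[13] = u[1] = 41, the sequence is periodic with period 12.
(1453 - 1) mod 12 = 0, so u[1453] = u[1] = 41.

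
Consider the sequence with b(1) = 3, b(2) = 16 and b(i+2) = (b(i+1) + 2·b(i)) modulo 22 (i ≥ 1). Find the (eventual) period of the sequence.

Computing terms: b(1) = 3,  b(2) = 16,  b(3) = 0,  b(4) = 10,  b(5) = 10,  b(6) = 8,  b(7) = 6,  b(8) = 0,  b(9) = 12,  b(10) = 12,  b(11) = 14,  b(12) = 16,  b(13) = 0.
Since (b(12), b(13)) = (b(2), b(3)) = (16, 0) (two consecutive terms determine the rest), the sequence is eventually periodic: after a pre-period of length 1 it cycles with period 10.

10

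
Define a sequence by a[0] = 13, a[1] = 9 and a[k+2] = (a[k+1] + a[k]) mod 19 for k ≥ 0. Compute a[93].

12

Computing terms: a[0] = 13,  a[1] = 9,  a[2] = 3,  a[3] = 12,  a[4] = 15,  a[5] = 8,  a[6] = 4,  a[7] = 12,  a[8] = 16,  a[9] = 9,  a[10] = 6,  a[11] = 15,  a[12] = 2,  a[13] = 17,  a[14] = 0,  a[15] = 17,  a[16] = 17,  a[17] = 15,  a[18] = 13,  a[19] = 9.
The sequence repeats with period 18.
(93 - 0) mod 18 = 3, so a[93] = a[3] = 12.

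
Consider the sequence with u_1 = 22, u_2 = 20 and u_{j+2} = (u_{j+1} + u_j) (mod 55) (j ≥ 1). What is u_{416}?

34

Listing terms: u_1 = 22; u_2 = 20; u_3 = 42; u_4 = 7; u_5 = 49; u_6 = 1; u_7 = 50; u_8 = 51; u_9 = 46; u_{10} = 42; u_{11} = 33; u_{12} = 20; u_{13} = 53; u_{14} = 18; u_{15} = 16; u_{16} = 34; u_{17} = 50; u_{18} = 29; u_{19} = 24; u_{20} = 53; u_{21} = 22; u_{22} = 20.
Since (u_{21}, u_{22}) = (u_1, u_2) = (22, 20) (two consecutive terms determine the rest), the sequence is periodic with period 20.
So u_{416} = u_{1 + ((416-1) mod 20)} = u_{16} = 34.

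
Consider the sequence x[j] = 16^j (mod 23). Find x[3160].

2

We have x[1] = 16,  x[2] = 3,  x[3] = 2,  x[4] = 9,  x[5] = 6,  x[6] = 4,  x[7] = 18,  x[8] = 12,  x[9] = 8,  x[10] = 13,  x[11] = 1,  x[12] = 16.
The sequence repeats with period 11.
(3160 - 1) mod 11 = 2, so x[3160] = x[3] = 2.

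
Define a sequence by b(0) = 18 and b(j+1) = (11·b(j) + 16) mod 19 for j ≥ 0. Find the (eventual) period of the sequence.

Computing terms: b(0) = 18, b(1) = 5, b(2) = 14, b(3) = 18.
Since b(3) = b(0) = 18, the sequence is periodic with period 3.

3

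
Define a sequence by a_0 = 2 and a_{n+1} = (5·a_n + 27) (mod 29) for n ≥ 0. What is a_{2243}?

We have a_0 = 2,  a_1 = 8,  a_2 = 9,  a_3 = 14,  a_4 = 10,  a_5 = 19,  a_6 = 6,  a_7 = 28,  a_8 = 22,  a_9 = 21,  a_{10} = 16,  a_{11} = 20,  a_{12} = 11,  a_{13} = 24,  a_{14} = 2.
Since a_{14} = a_0 = 2, the sequence is periodic with period 14.
So a_{2243} = a_{0 + ((2243-0) mod 14)} = a_3 = 14.

14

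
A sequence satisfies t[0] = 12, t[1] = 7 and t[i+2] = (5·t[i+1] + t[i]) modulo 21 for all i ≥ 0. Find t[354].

5

We have t[0] = 12,  t[1] = 7,  t[2] = 5,  t[3] = 11,  t[4] = 18,  t[5] = 17,  t[6] = 19,  t[7] = 7,  t[8] = 12,  t[9] = 4,  t[10] = 11,  t[11] = 17,  t[12] = 12,  t[13] = 14,  t[14] = 19,  t[15] = 4,  t[16] = 18,  t[17] = 10,  t[18] = 5,  t[19] = 14,  t[20] = 12,  t[21] = 11,  t[22] = 4,  t[23] = 10,  t[24] = 12,  t[25] = 7.
Since (t[24], t[25]) = (t[0], t[1]) = (12, 7) (two consecutive terms determine the rest), the sequence is periodic with period 24.
So t[354] = t[0 + ((354-0) mod 24)] = t[18] = 5.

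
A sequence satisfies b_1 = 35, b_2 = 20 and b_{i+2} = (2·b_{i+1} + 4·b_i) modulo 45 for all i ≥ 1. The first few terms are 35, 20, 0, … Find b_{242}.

20

b_1 = 35; b_2 = 20; b_3 = 0; b_4 = 35; b_5 = 25; b_6 = 10; b_7 = 30; b_8 = 10; b_9 = 5; b_{10} = 5; b_{11} = 30; b_{12} = 35; b_{13} = 10; b_{14} = 25; b_{15} = 0; b_{16} = 10; b_{17} = 20; b_{18} = 35; b_{19} = 15; b_{20} = 35; b_{21} = 40; b_{22} = 40; b_{23} = 15; b_{24} = 10; b_{25} = 35; b_{26} = 20.
The sequence repeats with period 24.
(242 - 1) mod 24 = 1, so b_{242} = b_2 = 20.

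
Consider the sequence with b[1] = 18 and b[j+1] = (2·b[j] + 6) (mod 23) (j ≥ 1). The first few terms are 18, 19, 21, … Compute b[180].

2

b[1] = 18; b[2] = 19; b[3] = 21; b[4] = 2; b[5] = 10; b[6] = 3; b[7] = 12; b[8] = 7; b[9] = 20; b[10] = 0; b[11] = 6; b[12] = 18.
The sequence repeats with period 11.
So b[180] = b[1 + ((180-1) mod 11)] = b[4] = 2.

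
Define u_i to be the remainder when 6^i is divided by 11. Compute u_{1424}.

u_1 = 6; u_2 = 3; u_3 = 7; u_4 = 9; u_5 = 10; u_6 = 5; u_7 = 8; u_8 = 4; u_9 = 2; u_{10} = 1; u_{11} = 6.
Since u_{11} = u_1 = 6, the sequence is periodic with period 10.
So u_{1424} = u_{1 + ((1424-1) mod 10)} = u_4 = 9.

9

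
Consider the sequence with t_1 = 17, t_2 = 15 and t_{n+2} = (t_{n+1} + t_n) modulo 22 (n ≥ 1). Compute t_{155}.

Listing terms: t_1 = 17, t_2 = 15, t_3 = 10, t_4 = 3, t_5 = 13, t_6 = 16, t_7 = 7, t_8 = 1, t_9 = 8, t_{10} = 9, t_{11} = 17, t_{12} = 4, t_{13} = 21, t_{14} = 3, t_{15} = 2, t_{16} = 5, t_{17} = 7, t_{18} = 12, t_{19} = 19, t_{20} = 9, t_{21} = 6, t_{22} = 15, t_{23} = 21, t_{24} = 14, t_{25} = 13, t_{26} = 5, t_{27} = 18, t_{28} = 1, t_{29} = 19, t_{30} = 20, t_{31} = 17, t_{32} = 15.
Since (t_{31}, t_{32}) = (t_1, t_2) = (17, 15) (two consecutive terms determine the rest), the sequence is periodic with period 30.
So t_{155} = t_{1 + ((155-1) mod 30)} = t_5 = 13.

13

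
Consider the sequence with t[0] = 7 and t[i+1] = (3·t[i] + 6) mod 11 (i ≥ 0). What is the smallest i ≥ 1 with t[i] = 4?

4

Listing terms: t[0] = 7, t[1] = 5, t[2] = 10, t[3] = 3, t[4] = 4, t[5] = 7.
Since t[5] = t[0] = 7, the sequence is periodic with period 5.
The value 4 first appears (with i ≥ 1) at t[4].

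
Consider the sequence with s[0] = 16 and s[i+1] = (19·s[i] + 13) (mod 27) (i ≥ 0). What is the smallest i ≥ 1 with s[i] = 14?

13

We have s[0] = 16,  s[1] = 20,  s[2] = 15,  s[3] = 1,  s[4] = 5,  s[5] = 0,  s[6] = 13,  s[7] = 17,  s[8] = 12,  s[9] = 25,  s[10] = 2,  s[11] = 24,  s[12] = 10,  s[13] = 14,  s[14] = 9,  s[15] = 22,  s[16] = 26,  s[17] = 21,  s[18] = 7,  s[19] = 11,  s[20] = 6,  s[21] = 19,  s[22] = 23,  s[23] = 18,  s[24] = 4,  s[25] = 8,  s[26] = 3,  s[27] = 16.
The sequence repeats with period 27.
The value 14 first appears (with i ≥ 1) at s[13].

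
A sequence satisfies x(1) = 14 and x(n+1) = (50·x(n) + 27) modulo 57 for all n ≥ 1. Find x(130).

7

x(1) = 14,  x(2) = 43,  x(3) = 11,  x(4) = 7,  x(5) = 35,  x(6) = 10,  x(7) = 14.
Since x(7) = x(1) = 14, the sequence is periodic with period 6.
So x(130) = x(1 + ((130-1) mod 6)) = x(4) = 7.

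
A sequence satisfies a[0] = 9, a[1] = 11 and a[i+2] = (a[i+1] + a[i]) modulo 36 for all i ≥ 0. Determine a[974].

We have a[0] = 9; a[1] = 11; a[2] = 20; a[3] = 31; a[4] = 15; a[5] = 10; a[6] = 25; a[7] = 35; a[8] = 24; a[9] = 23; a[10] = 11; a[11] = 34; a[12] = 9; a[13] = 7; a[14] = 16; a[15] = 23; a[16] = 3; a[17] = 26; a[18] = 29; a[19] = 19; a[20] = 12; a[21] = 31; a[22] = 7; a[23] = 2; a[24] = 9; a[25] = 11.
Since (a[24], a[25]) = (a[0], a[1]) = (9, 11) (two consecutive terms determine the rest), the sequence is periodic with period 24.
(974 - 0) mod 24 = 14, so a[974] = a[14] = 16.

16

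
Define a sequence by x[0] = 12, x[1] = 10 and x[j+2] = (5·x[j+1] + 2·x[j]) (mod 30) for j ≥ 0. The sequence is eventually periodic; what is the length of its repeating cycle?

We have x[0] = 12; x[1] = 10; x[2] = 14; x[3] = 0; x[4] = 28; x[5] = 20; x[6] = 6; x[7] = 10; x[8] = 2; x[9] = 0; x[10] = 4; x[11] = 20; x[12] = 18; x[13] = 10; x[14] = 26; x[15] = 0; x[16] = 22; x[17] = 20; x[18] = 24; x[19] = 10; x[20] = 8; x[21] = 0; x[22] = 16; x[23] = 20; x[24] = 12; x[25] = 10.
Since (x[24], x[25]) = (x[0], x[1]) = (12, 10) (two consecutive terms determine the rest), the sequence is periodic with period 24.

24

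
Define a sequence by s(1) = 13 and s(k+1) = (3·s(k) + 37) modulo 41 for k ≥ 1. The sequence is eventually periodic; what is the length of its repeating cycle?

8

Listing terms: s(1) = 13,  s(2) = 35,  s(3) = 19,  s(4) = 12,  s(5) = 32,  s(6) = 10,  s(7) = 26,  s(8) = 33,  s(9) = 13.
The sequence repeats with period 8.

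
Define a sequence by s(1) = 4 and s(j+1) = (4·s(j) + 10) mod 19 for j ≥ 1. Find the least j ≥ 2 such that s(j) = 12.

s(1) = 4,  s(2) = 7,  s(3) = 0,  s(4) = 10,  s(5) = 12,  s(6) = 1,  s(7) = 14,  s(8) = 9,  s(9) = 8,  s(10) = 4.
The sequence repeats with period 9.
The value 12 first appears (with j ≥ 2) at s(5).

5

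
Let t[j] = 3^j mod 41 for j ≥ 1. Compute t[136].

1

t[1] = 3; t[2] = 9; t[3] = 27; t[4] = 40; t[5] = 38; t[6] = 32; t[7] = 14; t[8] = 1; t[9] = 3.
Since t[9] = t[1] = 3, the sequence is periodic with period 8.
So t[136] = t[1 + ((136-1) mod 8)] = t[8] = 1.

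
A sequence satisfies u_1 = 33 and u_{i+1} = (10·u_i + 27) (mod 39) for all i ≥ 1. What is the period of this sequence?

6

u_1 = 33; u_2 = 6; u_3 = 9; u_4 = 0; u_5 = 27; u_6 = 24; u_7 = 33.
The sequence repeats with period 6.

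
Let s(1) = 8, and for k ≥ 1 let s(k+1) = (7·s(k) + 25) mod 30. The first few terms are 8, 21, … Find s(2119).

Listing terms: s(1) = 8,  s(2) = 21,  s(3) = 22,  s(4) = 29,  s(5) = 18,  s(6) = 1,  s(7) = 2,  s(8) = 9,  s(9) = 28,  s(10) = 11,  s(11) = 12,  s(12) = 19,  s(13) = 8.
The sequence repeats with period 12.
So s(2119) = s(1 + ((2119-1) mod 12)) = s(7) = 2.

2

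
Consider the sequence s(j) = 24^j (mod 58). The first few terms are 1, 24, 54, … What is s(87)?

s(0) = 1,  s(1) = 24,  s(2) = 54,  s(3) = 20,  s(4) = 16,  s(5) = 36,  s(6) = 52,  s(7) = 30,  s(8) = 24.
Since s(8) = s(1) = 24, the sequence is eventually periodic: after a pre-period of length 1 it cycles with period 7.
For j ≥ 1, s(j) depends only on (j - 1) mod 7. (87 - 1) mod 7 = 2, so s(87) = s(3) = 20.

20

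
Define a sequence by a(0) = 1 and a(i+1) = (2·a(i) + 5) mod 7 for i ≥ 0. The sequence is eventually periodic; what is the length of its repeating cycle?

a(0) = 1; a(1) = 0; a(2) = 5; a(3) = 1.
Since a(3) = a(0) = 1, the sequence is periodic with period 3.

3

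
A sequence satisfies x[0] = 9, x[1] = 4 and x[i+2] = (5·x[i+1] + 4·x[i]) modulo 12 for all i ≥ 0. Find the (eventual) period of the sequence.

8

We have x[0] = 9; x[1] = 4; x[2] = 8; x[3] = 8; x[4] = 0; x[5] = 8; x[6] = 4; x[7] = 4; x[8] = 0; x[9] = 4; x[10] = 8.
Since (x[9], x[10]) = (x[1], x[2]) = (4, 8) (two consecutive terms determine the rest), the sequence is eventually periodic: after a pre-period of length 1 it cycles with period 8.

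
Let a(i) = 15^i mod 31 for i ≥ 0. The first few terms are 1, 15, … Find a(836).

16

We have a(0) = 1; a(1) = 15; a(2) = 8; a(3) = 27; a(4) = 2; a(5) = 30; a(6) = 16; a(7) = 23; a(8) = 4; a(9) = 29; a(10) = 1.
The sequence repeats with period 10.
(836 - 0) mod 10 = 6, so a(836) = a(6) = 16.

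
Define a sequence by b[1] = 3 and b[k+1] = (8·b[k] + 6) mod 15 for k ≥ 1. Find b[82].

0

We have b[1] = 3,  b[2] = 0,  b[3] = 6,  b[4] = 9,  b[5] = 3.
Since b[5] = b[1] = 3, the sequence is periodic with period 4.
So b[82] = b[1 + ((82-1) mod 4)] = b[2] = 0.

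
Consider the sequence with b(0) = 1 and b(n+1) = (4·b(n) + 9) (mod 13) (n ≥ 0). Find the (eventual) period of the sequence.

We have b(0) = 1; b(1) = 0; b(2) = 9; b(3) = 6; b(4) = 7; b(5) = 11; b(6) = 1.
The sequence repeats with period 6.

6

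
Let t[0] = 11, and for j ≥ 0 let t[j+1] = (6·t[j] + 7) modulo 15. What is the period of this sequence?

We have t[0] = 11; t[1] = 13; t[2] = 10; t[3] = 7; t[4] = 4; t[5] = 1; t[6] = 13.
Since t[6] = t[1] = 13, the sequence is eventually periodic: after a pre-period of length 1 it cycles with period 5.

5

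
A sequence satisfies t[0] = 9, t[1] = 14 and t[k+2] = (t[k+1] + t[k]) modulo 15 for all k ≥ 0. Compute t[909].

We have t[0] = 9; t[1] = 14; t[2] = 8; t[3] = 7; t[4] = 0; t[5] = 7; t[6] = 7; t[7] = 14; t[8] = 6; t[9] = 5; t[10] = 11; t[11] = 1; t[12] = 12; t[13] = 13; t[14] = 10; t[15] = 8; t[16] = 3; t[17] = 11; t[18] = 14; t[19] = 10; t[20] = 9; t[21] = 4; t[22] = 13; t[23] = 2; t[24] = 0; t[25] = 2; t[26] = 2; t[27] = 4; t[28] = 6; t[29] = 10; t[30] = 1; t[31] = 11; t[32] = 12; t[33] = 8; t[34] = 5; t[35] = 13; t[36] = 3; t[37] = 1; t[38] = 4; t[39] = 5; t[40] = 9; t[41] = 14.
The sequence repeats with period 40.
(909 - 0) mod 40 = 29, so t[909] = t[29] = 10.

10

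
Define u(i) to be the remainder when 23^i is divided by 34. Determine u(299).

Computing terms: u(0) = 1, u(1) = 23, u(2) = 19, u(3) = 29, u(4) = 21, u(5) = 7, u(6) = 25, u(7) = 31, u(8) = 33, u(9) = 11, u(10) = 15, u(11) = 5, u(12) = 13, u(13) = 27, u(14) = 9, u(15) = 3, u(16) = 1.
Since u(16) = u(0) = 1, the sequence is periodic with period 16.
(299 - 0) mod 16 = 11, so u(299) = u(11) = 5.

5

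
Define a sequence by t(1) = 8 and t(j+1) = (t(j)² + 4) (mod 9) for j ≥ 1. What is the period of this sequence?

We have t(1) = 8,  t(2) = 5,  t(3) = 2,  t(4) = 8.
The sequence repeats with period 3.

3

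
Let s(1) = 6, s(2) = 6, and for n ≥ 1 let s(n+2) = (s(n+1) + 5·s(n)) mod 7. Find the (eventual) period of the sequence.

21

Listing terms: s(1) = 6,  s(2) = 6,  s(3) = 1,  s(4) = 3,  s(5) = 1,  s(6) = 2,  s(7) = 0,  s(8) = 3,  s(9) = 3,  s(10) = 4,  s(11) = 5,  s(12) = 4,  s(13) = 1,  s(14) = 0,  s(15) = 5,  s(16) = 5,  s(17) = 2,  s(18) = 6,  s(19) = 2,  s(20) = 4,  s(21) = 0,  s(22) = 6,  s(23) = 6.
The sequence repeats with period 21.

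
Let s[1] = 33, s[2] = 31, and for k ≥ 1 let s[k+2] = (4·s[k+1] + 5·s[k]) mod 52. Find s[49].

Listing terms: s[1] = 33, s[2] = 31, s[3] = 29, s[4] = 11, s[5] = 33, s[6] = 31.
The sequence repeats with period 4.
(49 - 1) mod 4 = 0, so s[49] = s[1] = 33.

33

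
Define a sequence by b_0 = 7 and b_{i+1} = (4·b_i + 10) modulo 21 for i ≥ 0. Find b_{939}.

7

Listing terms: b_0 = 7,  b_1 = 17,  b_2 = 15,  b_3 = 7.
The sequence repeats with period 3.
(939 - 0) mod 3 = 0, so b_{939} = b_0 = 7.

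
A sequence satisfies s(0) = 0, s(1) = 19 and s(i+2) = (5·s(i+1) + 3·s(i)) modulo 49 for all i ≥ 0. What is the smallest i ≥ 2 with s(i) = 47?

16

Listing terms: s(0) = 0; s(1) = 19; s(2) = 46; s(3) = 42; s(4) = 5; s(5) = 4; s(6) = 35; s(7) = 40; s(8) = 11; s(9) = 28; s(10) = 26; s(11) = 18; s(12) = 21; s(13) = 12; s(14) = 25; s(15) = 14; s(16) = 47; s(17) = 32; s(18) = 7; s(19) = 33; s(20) = 39; s(21) = 0; s(22) = 19.
The sequence repeats with period 21.
The value 47 first appears (with i ≥ 2) at s(16).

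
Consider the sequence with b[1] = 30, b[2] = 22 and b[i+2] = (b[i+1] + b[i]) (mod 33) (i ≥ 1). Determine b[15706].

Listing terms: b[1] = 30,  b[2] = 22,  b[3] = 19,  b[4] = 8,  b[5] = 27,  b[6] = 2,  b[7] = 29,  b[8] = 31,  b[9] = 27,  b[10] = 25,  b[11] = 19,  b[12] = 11,  b[13] = 30,  b[14] = 8,  b[15] = 5,  b[16] = 13,  b[17] = 18,  b[18] = 31,  b[19] = 16,  b[20] = 14,  b[21] = 30,  b[22] = 11,  b[23] = 8,  b[24] = 19,  b[25] = 27,  b[26] = 13,  b[27] = 7,  b[28] = 20,  b[29] = 27,  b[30] = 14,  b[31] = 8,  b[32] = 22,  b[33] = 30,  b[34] = 19,  b[35] = 16,  b[36] = 2,  b[37] = 18,  b[38] = 20,  b[39] = 5,  b[40] = 25,  b[41] = 30,  b[42] = 22.
The sequence repeats with period 40.
So b[15706] = b[1 + ((15706-1) mod 40)] = b[26] = 13.

13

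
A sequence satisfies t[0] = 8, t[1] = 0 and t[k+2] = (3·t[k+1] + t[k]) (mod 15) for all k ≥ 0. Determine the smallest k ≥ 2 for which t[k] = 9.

3

Listing terms: t[0] = 8,  t[1] = 0,  t[2] = 8,  t[3] = 9,  t[4] = 5,  t[5] = 9,  t[6] = 2,  t[7] = 0,  t[8] = 2,  t[9] = 6,  t[10] = 5,  t[11] = 6,  t[12] = 8,  t[13] = 0.
The sequence repeats with period 12.
The value 9 first appears (with k ≥ 2) at t[3].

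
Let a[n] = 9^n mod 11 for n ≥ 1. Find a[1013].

3

a[1] = 9, a[2] = 4, a[3] = 3, a[4] = 5, a[5] = 1, a[6] = 9.
The sequence repeats with period 5.
So a[1013] = a[1 + ((1013-1) mod 5)] = a[3] = 3.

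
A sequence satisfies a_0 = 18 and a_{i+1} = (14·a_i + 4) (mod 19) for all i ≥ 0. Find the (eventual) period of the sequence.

18

Listing terms: a_0 = 18, a_1 = 9, a_2 = 16, a_3 = 0, a_4 = 4, a_5 = 3, a_6 = 8, a_7 = 2, a_8 = 13, a_9 = 15, a_{10} = 5, a_{11} = 17, a_{12} = 14, a_{13} = 10, a_{14} = 11, a_{15} = 6, a_{16} = 12, a_{17} = 1, a_{18} = 18.
Since a_{18} = a_0 = 18, the sequence is periodic with period 18.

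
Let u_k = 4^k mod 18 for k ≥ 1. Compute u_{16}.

4

Listing terms: u_1 = 4,  u_2 = 16,  u_3 = 10,  u_4 = 4.
Since u_4 = u_1 = 4, the sequence is periodic with period 3.
So u_{16} = u_{1 + ((16-1) mod 3)} = u_1 = 4.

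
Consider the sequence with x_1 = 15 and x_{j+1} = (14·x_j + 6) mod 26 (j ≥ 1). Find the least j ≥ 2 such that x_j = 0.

Listing terms: x_1 = 15, x_2 = 8, x_3 = 14, x_4 = 20, x_5 = 0, x_6 = 6, x_7 = 12, x_8 = 18, x_9 = 24, x_{10} = 4, x_{11} = 10, x_{12} = 16, x_{13} = 22, x_{14} = 2, x_{15} = 8.
Since x_{15} = x_2 = 8, the sequence is eventually periodic: after a pre-period of length 1 it cycles with period 13.
The value 0 first appears (with j ≥ 2) at x_5.

5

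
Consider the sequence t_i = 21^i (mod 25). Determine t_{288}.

We have t_0 = 1, t_1 = 21, t_2 = 16, t_3 = 11, t_4 = 6, t_5 = 1.
The sequence repeats with period 5.
So t_{288} = t_{0 + ((288-0) mod 5)} = t_3 = 11.

11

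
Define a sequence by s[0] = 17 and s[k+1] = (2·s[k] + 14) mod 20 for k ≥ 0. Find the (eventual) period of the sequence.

4

Computing terms: s[0] = 17, s[1] = 8, s[2] = 10, s[3] = 14, s[4] = 2, s[5] = 18, s[6] = 10.
Since s[6] = s[2] = 10, the sequence is eventually periodic: after a pre-period of length 2 it cycles with period 4.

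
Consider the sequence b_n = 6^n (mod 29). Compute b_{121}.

Listing terms: b_1 = 6; b_2 = 7; b_3 = 13; b_4 = 20; b_5 = 4; b_6 = 24; b_7 = 28; b_8 = 23; b_9 = 22; b_{10} = 16; b_{11} = 9; b_{12} = 25; b_{13} = 5; b_{14} = 1; b_{15} = 6.
Since b_{15} = b_1 = 6, the sequence is periodic with period 14.
So b_{121} = b_{1 + ((121-1) mod 14)} = b_9 = 22.

22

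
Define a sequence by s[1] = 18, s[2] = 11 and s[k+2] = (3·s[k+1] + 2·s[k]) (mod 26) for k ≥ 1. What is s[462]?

21

Computing terms: s[1] = 18; s[2] = 11; s[3] = 17; s[4] = 21; s[5] = 19; s[6] = 21; s[7] = 23; s[8] = 7; s[9] = 15; s[10] = 7; s[11] = 25; s[12] = 11; s[13] = 5; s[14] = 11; s[15] = 17.
Since (s[14], s[15]) = (s[2], s[3]) = (11, 17) (two consecutive terms determine the rest), the sequence is eventually periodic: after a pre-period of length 1 it cycles with period 12.
For k ≥ 2, s[k] depends only on (k - 2) mod 12. (462 - 2) mod 12 = 4, so s[462] = s[6] = 21.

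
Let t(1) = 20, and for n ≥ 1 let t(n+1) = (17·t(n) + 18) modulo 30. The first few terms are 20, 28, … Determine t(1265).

Computing terms: t(1) = 20, t(2) = 28, t(3) = 14, t(4) = 16, t(5) = 20.
Since t(5) = t(1) = 20, the sequence is periodic with period 4.
(1265 - 1) mod 4 = 0, so t(1265) = t(1) = 20.

20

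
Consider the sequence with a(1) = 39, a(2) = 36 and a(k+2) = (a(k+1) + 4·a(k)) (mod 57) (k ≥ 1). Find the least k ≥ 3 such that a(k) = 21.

a(1) = 39; a(2) = 36; a(3) = 21; a(4) = 51; a(5) = 21; a(6) = 54; a(7) = 24; a(8) = 12; a(9) = 51; a(10) = 42; a(11) = 18; a(12) = 15; a(13) = 30; a(14) = 33; a(15) = 39; a(16) = 0; a(17) = 42; a(18) = 42; a(19) = 39; a(20) = 36.
Since (a(19), a(20)) = (a(1), a(2)) = (39, 36) (two consecutive terms determine the rest), the sequence is periodic with period 18.
The value 21 first appears (with k ≥ 3) at a(3).

3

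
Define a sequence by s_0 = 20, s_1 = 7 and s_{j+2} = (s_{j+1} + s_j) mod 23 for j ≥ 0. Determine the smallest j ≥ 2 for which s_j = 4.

s_0 = 20; s_1 = 7; s_2 = 4; s_3 = 11; s_4 = 15; s_5 = 3; s_6 = 18; s_7 = 21; s_8 = 16; s_9 = 14; s_{10} = 7; s_{11} = 21; s_{12} = 5; s_{13} = 3; s_{14} = 8; s_{15} = 11; s_{16} = 19; s_{17} = 7; s_{18} = 3; s_{19} = 10; s_{20} = 13; s_{21} = 0; s_{22} = 13; s_{23} = 13; s_{24} = 3; s_{25} = 16; s_{26} = 19; s_{27} = 12; s_{28} = 8; s_{29} = 20; s_{30} = 5; s_{31} = 2; s_{32} = 7; s_{33} = 9; s_{34} = 16; s_{35} = 2; s_{36} = 18; s_{37} = 20; s_{38} = 15; s_{39} = 12; s_{40} = 4; s_{41} = 16; s_{42} = 20; s_{43} = 13; s_{44} = 10; s_{45} = 0; s_{46} = 10; s_{47} = 10; s_{48} = 20; s_{49} = 7.
Since (s_{48}, s_{49}) = (s_0, s_1) = (20, 7) (two consecutive terms determine the rest), the sequence is periodic with period 48.
The value 4 first appears (with j ≥ 2) at s_2.

2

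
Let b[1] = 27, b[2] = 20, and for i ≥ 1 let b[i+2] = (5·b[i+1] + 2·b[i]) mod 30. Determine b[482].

Listing terms: b[1] = 27; b[2] = 20; b[3] = 4; b[4] = 0; b[5] = 8; b[6] = 10; b[7] = 6; b[8] = 20; b[9] = 22; b[10] = 0; b[11] = 14; b[12] = 10; b[13] = 18; b[14] = 20; b[15] = 16; b[16] = 0; b[17] = 2; b[18] = 10; b[19] = 24; b[20] = 20; b[21] = 28; b[22] = 0; b[23] = 26; b[24] = 10; b[25] = 12; b[26] = 20; b[27] = 4.
Since (b[26], b[27]) = (b[2], b[3]) = (20, 4) (two consecutive terms determine the rest), the sequence is eventually periodic: after a pre-period of length 1 it cycles with period 24.
For i ≥ 2, b[i] depends only on (i - 2) mod 24. (482 - 2) mod 24 = 0, so b[482] = b[2] = 20.

20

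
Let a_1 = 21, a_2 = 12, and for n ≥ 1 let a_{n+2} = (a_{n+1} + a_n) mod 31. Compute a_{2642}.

Listing terms: a_1 = 21; a_2 = 12; a_3 = 2; a_4 = 14; a_5 = 16; a_6 = 30; a_7 = 15; a_8 = 14; a_9 = 29; a_{10} = 12; a_{11} = 10; a_{12} = 22; a_{13} = 1; a_{14} = 23; a_{15} = 24; a_{16} = 16; a_{17} = 9; a_{18} = 25; a_{19} = 3; a_{20} = 28; a_{21} = 0; a_{22} = 28; a_{23} = 28; a_{24} = 25; a_{25} = 22; a_{26} = 16; a_{27} = 7; a_{28} = 23; a_{29} = 30; a_{30} = 22; a_{31} = 21; a_{32} = 12.
The sequence repeats with period 30.
So a_{2642} = a_{1 + ((2642-1) mod 30)} = a_2 = 12.

12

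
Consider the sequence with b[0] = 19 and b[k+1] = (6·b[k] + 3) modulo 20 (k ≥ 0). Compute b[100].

9

Computing terms: b[0] = 19; b[1] = 17; b[2] = 5; b[3] = 13; b[4] = 1; b[5] = 9; b[6] = 17.
Since b[6] = b[1] = 17, the sequence is eventually periodic: after a pre-period of length 1 it cycles with period 5.
For k ≥ 1, b[k] depends only on (k - 1) mod 5. (100 - 1) mod 5 = 4, so b[100] = b[5] = 9.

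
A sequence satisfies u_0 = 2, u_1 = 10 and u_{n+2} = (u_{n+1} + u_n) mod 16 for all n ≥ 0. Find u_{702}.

10

Listing terms: u_0 = 2, u_1 = 10, u_2 = 12, u_3 = 6, u_4 = 2, u_5 = 8, u_6 = 10, u_7 = 2, u_8 = 12, u_9 = 14, u_{10} = 10, u_{11} = 8, u_{12} = 2, u_{13} = 10.
Since (u_{12}, u_{13}) = (u_0, u_1) = (2, 10) (two consecutive terms determine the rest), the sequence is periodic with period 12.
So u_{702} = u_{0 + ((702-0) mod 12)} = u_6 = 10.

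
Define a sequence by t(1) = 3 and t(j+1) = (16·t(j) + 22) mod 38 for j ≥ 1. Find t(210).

We have t(1) = 3, t(2) = 32, t(3) = 2, t(4) = 16, t(5) = 12, t(6) = 24, t(7) = 26, t(8) = 20, t(9) = 0, t(10) = 22, t(11) = 32.
Since t(11) = t(2) = 32, the sequence is eventually periodic: after a pre-period of length 1 it cycles with period 9.
For j ≥ 2, t(j) depends only on (j - 2) mod 9. (210 - 2) mod 9 = 1, so t(210) = t(3) = 2.

2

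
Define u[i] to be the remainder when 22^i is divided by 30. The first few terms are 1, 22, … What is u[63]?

28

u[0] = 1, u[1] = 22, u[2] = 4, u[3] = 28, u[4] = 16, u[5] = 22.
Since u[5] = u[1] = 22, the sequence is eventually periodic: after a pre-period of length 1 it cycles with period 4.
For i ≥ 1, u[i] depends only on (i - 1) mod 4. (63 - 1) mod 4 = 2, so u[63] = u[3] = 28.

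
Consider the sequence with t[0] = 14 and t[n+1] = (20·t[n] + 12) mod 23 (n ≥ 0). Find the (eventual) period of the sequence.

22

Listing terms: t[0] = 14,  t[1] = 16,  t[2] = 10,  t[3] = 5,  t[4] = 20,  t[5] = 21,  t[6] = 18,  t[7] = 4,  t[8] = 0,  t[9] = 12,  t[10] = 22,  t[11] = 15,  t[12] = 13,  t[13] = 19,  t[14] = 1,  t[15] = 9,  t[16] = 8,  t[17] = 11,  t[18] = 2,  t[19] = 6,  t[20] = 17,  t[21] = 7,  t[22] = 14.
Since t[22] = t[0] = 14, the sequence is periodic with period 22.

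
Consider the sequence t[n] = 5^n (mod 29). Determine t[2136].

t[0] = 1,  t[1] = 5,  t[2] = 25,  t[3] = 9,  t[4] = 16,  t[5] = 22,  t[6] = 23,  t[7] = 28,  t[8] = 24,  t[9] = 4,  t[10] = 20,  t[11] = 13,  t[12] = 7,  t[13] = 6,  t[14] = 1.
Since t[14] = t[0] = 1, the sequence is periodic with period 14.
So t[2136] = t[0 + ((2136-0) mod 14)] = t[8] = 24.

24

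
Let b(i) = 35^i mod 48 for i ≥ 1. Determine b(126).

b(1) = 35, b(2) = 25, b(3) = 11, b(4) = 1, b(5) = 35.
Since b(5) = b(1) = 35, the sequence is periodic with period 4.
So b(126) = b(1 + ((126-1) mod 4)) = b(2) = 25.

25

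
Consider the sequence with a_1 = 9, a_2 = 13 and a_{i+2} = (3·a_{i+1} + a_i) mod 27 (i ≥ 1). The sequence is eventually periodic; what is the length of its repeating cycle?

18

Computing terms: a_1 = 9; a_2 = 13; a_3 = 21; a_4 = 22; a_5 = 6; a_6 = 13; a_7 = 18; a_8 = 13; a_9 = 3; a_{10} = 22; a_{11} = 15; a_{12} = 13; a_{13} = 0; a_{14} = 13; a_{15} = 12; a_{16} = 22; a_{17} = 24; a_{18} = 13; a_{19} = 9; a_{20} = 13.
Since (a_{19}, a_{20}) = (a_1, a_2) = (9, 13) (two consecutive terms determine the rest), the sequence is periodic with period 18.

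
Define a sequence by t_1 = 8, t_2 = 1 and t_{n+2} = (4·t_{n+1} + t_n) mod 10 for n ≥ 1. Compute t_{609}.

8

We have t_1 = 8, t_2 = 1, t_3 = 2, t_4 = 9, t_5 = 8, t_6 = 1.
Since (t_5, t_6) = (t_1, t_2) = (8, 1) (two consecutive terms determine the rest), the sequence is periodic with period 4.
(609 - 1) mod 4 = 0, so t_{609} = t_1 = 8.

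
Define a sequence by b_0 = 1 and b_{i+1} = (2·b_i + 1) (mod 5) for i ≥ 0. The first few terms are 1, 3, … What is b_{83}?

0

b_0 = 1, b_1 = 3, b_2 = 2, b_3 = 0, b_4 = 1.
The sequence repeats with period 4.
(83 - 0) mod 4 = 3, so b_{83} = b_3 = 0.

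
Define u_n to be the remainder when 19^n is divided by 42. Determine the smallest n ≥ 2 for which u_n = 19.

Listing terms: u_1 = 19, u_2 = 25, u_3 = 13, u_4 = 37, u_5 = 31, u_6 = 1, u_7 = 19.
The sequence repeats with period 6.
The value 19 next appears (with n ≥ 2) at u_7.

7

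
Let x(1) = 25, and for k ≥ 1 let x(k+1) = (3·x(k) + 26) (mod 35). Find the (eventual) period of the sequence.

12

We have x(1) = 25,  x(2) = 31,  x(3) = 14,  x(4) = 33,  x(5) = 20,  x(6) = 16,  x(7) = 4,  x(8) = 3,  x(9) = 0,  x(10) = 26,  x(11) = 34,  x(12) = 23,  x(13) = 25.
The sequence repeats with period 12.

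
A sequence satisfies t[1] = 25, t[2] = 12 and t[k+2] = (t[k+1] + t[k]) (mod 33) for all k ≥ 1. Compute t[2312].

Listing terms: t[1] = 25,  t[2] = 12,  t[3] = 4,  t[4] = 16,  t[5] = 20,  t[6] = 3,  t[7] = 23,  t[8] = 26,  t[9] = 16,  t[10] = 9,  t[11] = 25,  t[12] = 1,  t[13] = 26,  t[14] = 27,  t[15] = 20,  t[16] = 14,  t[17] = 1,  t[18] = 15,  t[19] = 16,  t[20] = 31,  t[21] = 14,  t[22] = 12,  t[23] = 26,  t[24] = 5,  t[25] = 31,  t[26] = 3,  t[27] = 1,  t[28] = 4,  t[29] = 5,  t[30] = 9,  t[31] = 14,  t[32] = 23,  t[33] = 4,  t[34] = 27,  t[35] = 31,  t[36] = 25,  t[37] = 23,  t[38] = 15,  t[39] = 5,  t[40] = 20,  t[41] = 25,  t[42] = 12.
The sequence repeats with period 40.
(2312 - 1) mod 40 = 31, so t[2312] = t[32] = 23.

23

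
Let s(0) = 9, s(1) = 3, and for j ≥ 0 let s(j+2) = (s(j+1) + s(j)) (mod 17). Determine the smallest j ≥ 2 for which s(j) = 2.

Listing terms: s(0) = 9, s(1) = 3, s(2) = 12, s(3) = 15, s(4) = 10, s(5) = 8, s(6) = 1, s(7) = 9, s(8) = 10, s(9) = 2, s(10) = 12, s(11) = 14, s(12) = 9, s(13) = 6, s(14) = 15, s(15) = 4, s(16) = 2, s(17) = 6, s(18) = 8, s(19) = 14, s(20) = 5, s(21) = 2, s(22) = 7, s(23) = 9, s(24) = 16, s(25) = 8, s(26) = 7, s(27) = 15, s(28) = 5, s(29) = 3, s(30) = 8, s(31) = 11, s(32) = 2, s(33) = 13, s(34) = 15, s(35) = 11, s(36) = 9, s(37) = 3.
The sequence repeats with period 36.
The value 2 first appears (with j ≥ 2) at s(9).

9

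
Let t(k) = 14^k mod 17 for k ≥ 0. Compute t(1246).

2

We have t(0) = 1, t(1) = 14, t(2) = 9, t(3) = 7, t(4) = 13, t(5) = 12, t(6) = 15, t(7) = 6, t(8) = 16, t(9) = 3, t(10) = 8, t(11) = 10, t(12) = 4, t(13) = 5, t(14) = 2, t(15) = 11, t(16) = 1.
Since t(16) = t(0) = 1, the sequence is periodic with period 16.
(1246 - 0) mod 16 = 14, so t(1246) = t(14) = 2.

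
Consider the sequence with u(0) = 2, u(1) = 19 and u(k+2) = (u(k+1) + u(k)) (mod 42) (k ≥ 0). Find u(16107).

Computing terms: u(0) = 2,  u(1) = 19,  u(2) = 21,  u(3) = 40,  u(4) = 19,  u(5) = 17,  u(6) = 36,  u(7) = 11,  u(8) = 5,  u(9) = 16,  u(10) = 21,  u(11) = 37,  u(12) = 16,  u(13) = 11,  u(14) = 27,  u(15) = 38,  u(16) = 23,  u(17) = 19,  u(18) = 0,  u(19) = 19,  u(20) = 19,  u(21) = 38,  u(22) = 15,  u(23) = 11,  u(24) = 26,  u(25) = 37,  u(26) = 21,  u(27) = 16,  u(28) = 37,  u(29) = 11,  u(30) = 6,  u(31) = 17,  u(32) = 23,  u(33) = 40,  u(34) = 21,  u(35) = 19,  u(36) = 40,  u(37) = 17,  u(38) = 15,  u(39) = 32,  u(40) = 5,  u(41) = 37,  u(42) = 0,  u(43) = 37,  u(44) = 37,  u(45) = 32,  u(46) = 27,  u(47) = 17,  u(48) = 2,  u(49) = 19.
The sequence repeats with period 48.
(16107 - 0) mod 48 = 27, so u(16107) = u(27) = 16.

16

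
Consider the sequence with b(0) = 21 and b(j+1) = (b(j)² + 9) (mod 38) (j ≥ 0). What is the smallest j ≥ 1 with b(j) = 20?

b(0) = 21; b(1) = 32; b(2) = 7; b(3) = 20; b(4) = 29; b(5) = 14; b(6) = 15; b(7) = 6; b(8) = 7.
Since b(8) = b(2) = 7, the sequence is eventually periodic: after a pre-period of length 2 it cycles with period 6.
The value 20 first appears (with j ≥ 1) at b(3).

3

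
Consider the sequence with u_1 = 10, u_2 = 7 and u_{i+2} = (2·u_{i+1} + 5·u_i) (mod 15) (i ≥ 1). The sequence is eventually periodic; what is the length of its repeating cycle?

4

We have u_1 = 10,  u_2 = 7,  u_3 = 4,  u_4 = 13,  u_5 = 1,  u_6 = 7,  u_7 = 4.
Since (u_6, u_7) = (u_2, u_3) = (7, 4) (two consecutive terms determine the rest), the sequence is eventually periodic: after a pre-period of length 1 it cycles with period 4.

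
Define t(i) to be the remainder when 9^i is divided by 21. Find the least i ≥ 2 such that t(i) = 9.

Listing terms: t(1) = 9, t(2) = 18, t(3) = 15, t(4) = 9.
Since t(4) = t(1) = 9, the sequence is periodic with period 3.
The value 9 next appears (with i ≥ 2) at t(4).

4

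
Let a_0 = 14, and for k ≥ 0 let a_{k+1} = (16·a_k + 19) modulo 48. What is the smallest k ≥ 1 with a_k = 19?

2

Computing terms: a_0 = 14, a_1 = 3, a_2 = 19, a_3 = 35, a_4 = 3.
Since a_4 = a_1 = 3, the sequence is eventually periodic: after a pre-period of length 1 it cycles with period 3.
The value 19 first appears (with k ≥ 1) at a_2.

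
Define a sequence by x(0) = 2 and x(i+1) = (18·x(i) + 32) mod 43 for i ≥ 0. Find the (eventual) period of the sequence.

42

Computing terms: x(0) = 2,  x(1) = 25,  x(2) = 9,  x(3) = 22,  x(4) = 41,  x(5) = 39,  x(6) = 3,  x(7) = 0,  x(8) = 32,  x(9) = 6,  x(10) = 11,  x(11) = 15,  x(12) = 1,  x(13) = 7,  x(14) = 29,  x(15) = 38,  x(16) = 28,  x(17) = 20,  x(18) = 5,  x(19) = 36,  x(20) = 35,  x(21) = 17,  x(22) = 37,  x(23) = 10,  x(24) = 40,  x(25) = 21,  x(26) = 23,  x(27) = 16,  x(28) = 19,  x(29) = 30,  x(30) = 13,  x(31) = 8,  x(32) = 4,  x(33) = 18,  x(34) = 12,  x(35) = 33,  x(36) = 24,  x(37) = 34,  x(38) = 42,  x(39) = 14,  x(40) = 26,  x(41) = 27,  x(42) = 2.
Since x(42) = x(0) = 2, the sequence is periodic with period 42.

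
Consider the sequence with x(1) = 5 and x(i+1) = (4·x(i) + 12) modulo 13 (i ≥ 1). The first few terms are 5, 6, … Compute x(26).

x(1) = 5; x(2) = 6; x(3) = 10; x(4) = 0; x(5) = 12; x(6) = 8; x(7) = 5.
Since x(7) = x(1) = 5, the sequence is periodic with period 6.
(26 - 1) mod 6 = 1, so x(26) = x(2) = 6.

6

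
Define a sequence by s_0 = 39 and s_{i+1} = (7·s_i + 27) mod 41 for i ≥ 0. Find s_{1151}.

2

We have s_0 = 39,  s_1 = 13,  s_2 = 36,  s_3 = 33,  s_4 = 12,  s_5 = 29,  s_6 = 25,  s_7 = 38,  s_8 = 6,  s_9 = 28,  s_{10} = 18,  s_{11} = 30,  s_{12} = 32,  s_{13} = 5,  s_{14} = 21,  s_{15} = 10,  s_{16} = 15,  s_{17} = 9,  s_{18} = 8,  s_{19} = 1,  s_{20} = 34,  s_{21} = 19,  s_{22} = 37,  s_{23} = 40,  s_{24} = 20,  s_{25} = 3,  s_{26} = 7,  s_{27} = 35,  s_{28} = 26,  s_{29} = 4,  s_{30} = 14,  s_{31} = 2,  s_{32} = 0,  s_{33} = 27,  s_{34} = 11,  s_{35} = 22,  s_{36} = 17,  s_{37} = 23,  s_{38} = 24,  s_{39} = 31,  s_{40} = 39.
Since s_{40} = s_0 = 39, the sequence is periodic with period 40.
So s_{1151} = s_{0 + ((1151-0) mod 40)} = s_{31} = 2.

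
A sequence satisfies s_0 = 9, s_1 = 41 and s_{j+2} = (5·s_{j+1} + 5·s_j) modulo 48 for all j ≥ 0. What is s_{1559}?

28

s_0 = 9,  s_1 = 41,  s_2 = 10,  s_3 = 15,  s_4 = 29,  s_5 = 28,  s_6 = 45,  s_7 = 29,  s_8 = 34,  s_9 = 27,  s_{10} = 17,  s_{11} = 28,  s_{12} = 33,  s_{13} = 17,  s_{14} = 10,  s_{15} = 39,  s_{16} = 5,  s_{17} = 28,  s_{18} = 21,  s_{19} = 5,  s_{20} = 34,  s_{21} = 3,  s_{22} = 41,  s_{23} = 28,  s_{24} = 9,  s_{25} = 41.
The sequence repeats with period 24.
(1559 - 0) mod 24 = 23, so s_{1559} = s_{23} = 28.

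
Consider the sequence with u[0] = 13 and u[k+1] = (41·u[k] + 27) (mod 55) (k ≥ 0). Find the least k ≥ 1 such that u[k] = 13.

Listing terms: u[0] = 13,  u[1] = 10,  u[2] = 52,  u[3] = 14,  u[4] = 51,  u[5] = 28,  u[6] = 20,  u[7] = 22,  u[8] = 49,  u[9] = 1,  u[10] = 13.
Since u[10] = u[0] = 13, the sequence is periodic with period 10.
The value 13 next appears (with k ≥ 1) at u[10].

10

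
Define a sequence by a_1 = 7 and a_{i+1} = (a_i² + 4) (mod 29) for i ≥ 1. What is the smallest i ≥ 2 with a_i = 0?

3

a_1 = 7; a_2 = 24; a_3 = 0; a_4 = 4; a_5 = 20; a_6 = 27; a_7 = 8; a_8 = 10; a_9 = 17; a_{10} = 3; a_{11} = 13; a_{12} = 28; a_{13} = 5; a_{14} = 0.
Since a_{14} = a_3 = 0, the sequence is eventually periodic: after a pre-period of length 2 it cycles with period 11.
The value 0 first appears (with i ≥ 2) at a_3.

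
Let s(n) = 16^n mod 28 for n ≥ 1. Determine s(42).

We have s(1) = 16, s(2) = 4, s(3) = 8, s(4) = 16.
The sequence repeats with period 3.
(42 - 1) mod 3 = 2, so s(42) = s(3) = 8.

8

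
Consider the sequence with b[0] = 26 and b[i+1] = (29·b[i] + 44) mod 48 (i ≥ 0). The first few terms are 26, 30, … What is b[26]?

Computing terms: b[0] = 26, b[1] = 30, b[2] = 2, b[3] = 6, b[4] = 26.
Since b[4] = b[0] = 26, the sequence is periodic with period 4.
(26 - 0) mod 4 = 2, so b[26] = b[2] = 2.

2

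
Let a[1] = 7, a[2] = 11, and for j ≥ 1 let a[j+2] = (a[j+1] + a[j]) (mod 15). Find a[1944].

Computing terms: a[1] = 7,  a[2] = 11,  a[3] = 3,  a[4] = 14,  a[5] = 2,  a[6] = 1,  a[7] = 3,  a[8] = 4,  a[9] = 7,  a[10] = 11.
Since (a[9], a[10]) = (a[1], a[2]) = (7, 11) (two consecutive terms determine the rest), the sequence is periodic with period 8.
So a[1944] = a[1 + ((1944-1) mod 8)] = a[8] = 4.

4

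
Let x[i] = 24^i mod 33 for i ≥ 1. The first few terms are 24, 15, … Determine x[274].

27

Computing terms: x[1] = 24,  x[2] = 15,  x[3] = 30,  x[4] = 27,  x[5] = 21,  x[6] = 9,  x[7] = 18,  x[8] = 3,  x[9] = 6,  x[10] = 12,  x[11] = 24.
Since x[11] = x[1] = 24, the sequence is periodic with period 10.
So x[274] = x[1 + ((274-1) mod 10)] = x[4] = 27.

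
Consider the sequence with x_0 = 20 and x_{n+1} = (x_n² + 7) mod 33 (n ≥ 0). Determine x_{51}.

32

Computing terms: x_0 = 20, x_1 = 11, x_2 = 29, x_3 = 23, x_4 = 8, x_5 = 5, x_6 = 32, x_7 = 8.
Since x_7 = x_4 = 8, the sequence is eventually periodic: after a pre-period of length 4 it cycles with period 3.
For n ≥ 4, x_n depends only on (n - 4) mod 3. (51 - 4) mod 3 = 2, so x_{51} = x_6 = 32.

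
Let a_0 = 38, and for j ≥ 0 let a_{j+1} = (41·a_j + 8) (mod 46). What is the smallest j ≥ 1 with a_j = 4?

5

Listing terms: a_0 = 38, a_1 = 2, a_2 = 44, a_3 = 18, a_4 = 10, a_5 = 4, a_6 = 34, a_7 = 22, a_8 = 36, a_9 = 12, a_{10} = 40, a_{11} = 38.
Since a_{11} = a_0 = 38, the sequence is periodic with period 11.
The value 4 first appears (with j ≥ 1) at a_5.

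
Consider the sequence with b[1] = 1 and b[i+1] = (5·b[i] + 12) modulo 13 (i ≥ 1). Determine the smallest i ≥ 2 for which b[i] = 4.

2

Listing terms: b[1] = 1,  b[2] = 4,  b[3] = 6,  b[4] = 3,  b[5] = 1.
Since b[5] = b[1] = 1, the sequence is periodic with period 4.
The value 4 first appears (with i ≥ 2) at b[2].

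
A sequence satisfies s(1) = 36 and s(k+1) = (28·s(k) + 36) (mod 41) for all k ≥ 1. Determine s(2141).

Computing terms: s(1) = 36,  s(2) = 19,  s(3) = 35,  s(4) = 32,  s(5) = 30,  s(6) = 15,  s(7) = 5,  s(8) = 12,  s(9) = 3,  s(10) = 38,  s(11) = 34,  s(12) = 4,  s(13) = 25,  s(14) = 39,  s(15) = 21,  s(16) = 9,  s(17) = 1,  s(18) = 23,  s(19) = 24,  s(20) = 11,  s(21) = 16,  s(22) = 33,  s(23) = 17,  s(24) = 20,  s(25) = 22,  s(26) = 37,  s(27) = 6,  s(28) = 40,  s(29) = 8,  s(30) = 14,  s(31) = 18,  s(32) = 7,  s(33) = 27,  s(34) = 13,  s(35) = 31,  s(36) = 2,  s(37) = 10,  s(38) = 29,  s(39) = 28,  s(40) = 0,  s(41) = 36.
The sequence repeats with period 40.
(2141 - 1) mod 40 = 20, so s(2141) = s(21) = 16.

16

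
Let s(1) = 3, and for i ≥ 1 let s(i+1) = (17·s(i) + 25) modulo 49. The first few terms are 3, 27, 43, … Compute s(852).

We have s(1) = 3; s(2) = 27; s(3) = 43; s(4) = 21; s(5) = 39; s(6) = 2; s(7) = 10; s(8) = 48; s(9) = 8; s(10) = 14; s(11) = 18; s(12) = 37; s(13) = 17; s(14) = 20; s(15) = 22; s(16) = 7; s(17) = 46; s(18) = 23; s(19) = 24; s(20) = 41; s(21) = 36; s(22) = 0; s(23) = 25; s(24) = 9; s(25) = 31; s(26) = 13; s(27) = 1; s(28) = 42; s(29) = 4; s(30) = 44; s(31) = 38; s(32) = 34; s(33) = 15; s(34) = 35; s(35) = 32; s(36) = 30; s(37) = 45; s(38) = 6; s(39) = 29; s(40) = 28; s(41) = 11; s(42) = 16; s(43) = 3.
The sequence repeats with period 42.
(852 - 1) mod 42 = 11, so s(852) = s(12) = 37.

37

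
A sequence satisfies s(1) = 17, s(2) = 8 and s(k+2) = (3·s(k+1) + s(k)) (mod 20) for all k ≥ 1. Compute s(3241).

17

Computing terms: s(1) = 17, s(2) = 8, s(3) = 1, s(4) = 11, s(5) = 14, s(6) = 13, s(7) = 13, s(8) = 12, s(9) = 9, s(10) = 19, s(11) = 6, s(12) = 17, s(13) = 17, s(14) = 8.
The sequence repeats with period 12.
(3241 - 1) mod 12 = 0, so s(3241) = s(1) = 17.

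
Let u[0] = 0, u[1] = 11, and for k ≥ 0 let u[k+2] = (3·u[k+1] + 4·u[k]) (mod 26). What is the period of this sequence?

Computing terms: u[0] = 0, u[1] = 11, u[2] = 7, u[3] = 13, u[4] = 15, u[5] = 19, u[6] = 13, u[7] = 11, u[8] = 7.
Since (u[7], u[8]) = (u[1], u[2]) = (11, 7) (two consecutive terms determine the rest), the sequence is eventually periodic: after a pre-period of length 1 it cycles with period 6.

6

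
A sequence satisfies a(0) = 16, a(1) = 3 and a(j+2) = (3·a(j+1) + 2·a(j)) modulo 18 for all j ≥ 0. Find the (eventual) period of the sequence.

Listing terms: a(0) = 16, a(1) = 3, a(2) = 5, a(3) = 3, a(4) = 1, a(5) = 9, a(6) = 11, a(7) = 15, a(8) = 13, a(9) = 15, a(10) = 17, a(11) = 9, a(12) = 7, a(13) = 3, a(14) = 5.
Since (a(13), a(14)) = (a(1), a(2)) = (3, 5) (two consecutive terms determine the rest), the sequence is eventually periodic: after a pre-period of length 1 it cycles with period 12.

12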